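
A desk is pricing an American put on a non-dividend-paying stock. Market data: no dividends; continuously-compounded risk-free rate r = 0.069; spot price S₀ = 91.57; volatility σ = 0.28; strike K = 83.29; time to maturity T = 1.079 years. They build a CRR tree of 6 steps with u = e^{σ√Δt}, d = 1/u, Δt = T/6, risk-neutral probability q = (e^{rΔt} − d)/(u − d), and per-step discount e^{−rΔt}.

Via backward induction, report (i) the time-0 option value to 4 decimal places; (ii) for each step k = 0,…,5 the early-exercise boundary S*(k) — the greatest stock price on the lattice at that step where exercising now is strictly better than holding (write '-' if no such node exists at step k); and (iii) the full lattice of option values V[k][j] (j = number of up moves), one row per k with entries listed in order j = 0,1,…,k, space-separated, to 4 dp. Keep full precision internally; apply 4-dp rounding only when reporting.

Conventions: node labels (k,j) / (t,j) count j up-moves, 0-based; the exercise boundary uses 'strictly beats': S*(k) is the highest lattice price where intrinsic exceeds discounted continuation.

Δt=0.17983, u=1.12608, d=0.88804, q=0.52280, disc=e^(-rΔt)=0.98767
k=6 terminal: V=max(K-S,0) → 38.3796 26.3415 11.0766 0.0000 0.0000 0.0000 0.0000
k=5: j=0 S=50.5726 intr=32.7174 cont=31.6903 V=32.7174[EX]; j=1 S=64.1284 intr=19.1616 cont=18.1345 V=19.1616[EX]; j=2 S=81.3178 intr=1.9722 cont=5.2205 V=5.2205[hold]; j=3 S=103.1148 intr=0.0000 cont=0.0000 V=0.0000[hold]; j=4 S=130.7544 intr=0.0000 cont=0.0000 V=0.0000[hold]; j=5 S=165.8027 intr=0.0000 cont=0.0000 V=0.0000[hold]  S*(5)=64.1284
k=4: j=0 S=56.9485 intr=26.3415 cont=25.3143 V=26.3415[EX]; j=1 S=72.2134 intr=11.0766 cont=11.7268 V=11.7268[hold]; j=2 S=91.5700 intr=0.0000 cont=2.4605 V=2.4605[hold]; j=3 S=116.1151 intr=0.0000 cont=0.0000 V=0.0000[hold]; j=4 S=147.2393 intr=0.0000 cont=0.0000 V=0.0000[hold]  S*(4)=56.9485
k=3: j=0 S=64.1284 intr=19.1616 cont=18.4702 V=19.1616[EX]; j=1 S=81.3178 intr=1.9722 cont=6.7974 V=6.7974[hold]; j=2 S=103.1148 intr=0.0000 cont=1.1597 V=1.1597[hold]; j=3 S=130.7544 intr=0.0000 cont=0.0000 V=0.0000[hold]  S*(3)=64.1284
k=2: j=0 S=72.2134 intr=11.0766 cont=12.5410 V=12.5410[hold]; j=1 S=91.5700 intr=0.0000 cont=3.8025 V=3.8025[hold]; j=2 S=116.1151 intr=0.0000 cont=0.5466 V=0.5466[hold]  S*(2)=-
k=1: j=0 S=81.3178 intr=1.9722 cont=7.8742 V=7.8742[hold]; j=1 S=103.1148 intr=0.0000 cont=2.0744 V=2.0744[hold]  S*(1)=-
k=0: j=0 S=91.5700 intr=0.0000 cont=4.7823 V=4.7823[hold]  S*(0)=-

price = 4.7823
boundary = - - - 64.1284 56.9485 64.1284
tree:
4.7823
7.8742 2.0744
12.5410 3.8025 0.5466
19.1616 6.7974 1.1597 0.0000
26.3415 11.7268 2.4605 0.0000 0.0000
32.7174 19.1616 5.2205 0.0000 0.0000 0.0000
38.3796 26.3415 11.0766 0.0000 0.0000 0.0000 0.0000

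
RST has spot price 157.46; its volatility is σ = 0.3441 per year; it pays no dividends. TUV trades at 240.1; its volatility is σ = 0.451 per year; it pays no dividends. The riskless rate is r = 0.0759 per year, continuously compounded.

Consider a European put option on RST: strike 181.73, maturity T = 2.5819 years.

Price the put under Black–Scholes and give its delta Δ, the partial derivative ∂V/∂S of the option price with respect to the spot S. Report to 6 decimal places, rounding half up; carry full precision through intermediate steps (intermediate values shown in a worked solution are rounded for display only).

σ√T = 0.3441·√2.5819 = 0.552910
d₁ = (ln(S/K) + (r+σ²/2)T) / (σ√T) = (ln(157.46/181.73) + (0.0759+0.3441²/2)·2.5819) / 0.552910 = (-0.143351 + 0.348821) / 0.552910 = 0.371616
d₂ = d₁ − σ√T = 0.371616 − 0.552910 = -0.181294
e^{−rT} = 0.822040
N(−d₁) = 0.355089,  N(−d₂) = 0.571931
Put price V = K·e^{−rT}·N(−d₂) − S·N(−d₁) = 85.440461 − 55.912363 = 29.528098
Δ = −N(−d₁) = -0.355089

price = 29.528098
Δ = -0.355089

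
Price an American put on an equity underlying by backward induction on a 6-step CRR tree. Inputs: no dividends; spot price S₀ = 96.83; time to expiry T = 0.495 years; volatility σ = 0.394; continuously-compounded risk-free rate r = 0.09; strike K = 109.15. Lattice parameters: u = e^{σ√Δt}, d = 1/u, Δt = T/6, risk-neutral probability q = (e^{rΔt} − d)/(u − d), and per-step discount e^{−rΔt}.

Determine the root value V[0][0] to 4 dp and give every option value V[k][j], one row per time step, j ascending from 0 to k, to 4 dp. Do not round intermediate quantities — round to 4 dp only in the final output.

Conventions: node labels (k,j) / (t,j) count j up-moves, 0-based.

price = 16.5646
tree:
16.5646
23.4448 10.0543
31.9329 15.4575 4.8981
40.1951 22.8086 8.4686 1.4649
47.5732 31.9329 14.1874 2.9791 0.0000
54.1619 40.1951 22.6807 6.0582 0.0000 0.0000
60.0456 47.5732 31.9329 12.3200 0.0000 0.0000 0.0000

Δt=0.08250, u=1.11982, d=0.89300, q=0.50460, disc=e^(-rΔt)=0.99260
k=6 terminal: V=max(K-S,0) → 60.0456 47.5732 31.9329 12.3200 0.0000 0.0000 0.0000
k=5: j=0 S=54.9881 intr=54.1619 cont=53.3544 V=54.1619[EX]; j=1 S=68.9549 intr=40.1951 cont=39.3876 V=40.1951[EX]; j=2 S=86.4693 intr=22.6807 cont=21.8733 V=22.6807[EX]; j=3 S=108.4322 intr=0.7178 cont=6.0582 V=6.0582[hold]; j=4 S=135.9736 intr=0.0000 cont=0.0000 V=0.0000[hold]; j=5 S=170.5104 intr=0.0000 cont=0.0000 V=0.0000[hold]
k=4: j=0 S=61.5768 intr=47.5732 cont=46.7658 V=47.5732[EX]; j=1 S=77.2171 intr=31.9329 cont=31.1255 V=31.9329[EX]; j=2 S=96.8300 intr=12.3200 cont=14.1874 V=14.1874[hold]; j=3 S=121.4245 intr=0.0000 cont=2.9791 V=2.9791[hold]; j=4 S=152.2659 intr=0.0000 cont=0.0000 V=0.0000[hold]
k=3: j=0 S=68.9549 intr=40.1951 cont=39.3876 V=40.1951[EX]; j=1 S=86.4693 intr=22.6807 cont=22.8086 V=22.8086[hold]; j=2 S=108.4322 intr=0.7178 cont=8.4686 V=8.4686[hold]; j=3 S=135.9736 intr=0.0000 cont=1.4649 V=1.4649[hold]
k=2: j=0 S=77.2171 intr=31.9329 cont=31.1895 V=31.9329[EX]; j=1 S=96.8300 intr=12.3200 cont=15.4575 V=15.4575[hold]; j=2 S=121.4245 intr=0.0000 cont=4.8981 V=4.8981[hold]
k=1: j=0 S=86.4693 intr=22.6807 cont=23.4448 V=23.4448[hold]; j=1 S=108.4322 intr=0.7178 cont=10.0543 V=10.0543[hold]
k=0: j=0 S=96.8300 intr=12.3200 cont=16.5646 V=16.5646[hold]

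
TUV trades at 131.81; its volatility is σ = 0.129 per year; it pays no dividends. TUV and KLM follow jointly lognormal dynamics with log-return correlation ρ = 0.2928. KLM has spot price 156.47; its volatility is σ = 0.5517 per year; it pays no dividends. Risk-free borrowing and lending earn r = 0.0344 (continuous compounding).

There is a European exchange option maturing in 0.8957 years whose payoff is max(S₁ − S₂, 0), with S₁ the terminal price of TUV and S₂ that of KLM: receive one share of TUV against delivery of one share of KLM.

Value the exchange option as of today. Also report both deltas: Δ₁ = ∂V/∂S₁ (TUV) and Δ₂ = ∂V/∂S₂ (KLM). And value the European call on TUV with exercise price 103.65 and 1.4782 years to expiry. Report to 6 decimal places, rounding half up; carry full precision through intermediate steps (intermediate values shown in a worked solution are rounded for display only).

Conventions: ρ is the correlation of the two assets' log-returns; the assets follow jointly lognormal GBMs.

exchange price = 17.754136
Δ1 = 0.463045
Δ2 = -0.276601
price(TUV call K=103.65) = 33.519287

σ_eff = √(σ₁² + σ₂² − 2ρσ₁σ₂) = √(0.129² + 0.5517² − 2·0.2928·0.129·0.5517) = 0.528524
d₁ = (ln(S₁/S₂) + (q₂ − q₁ + σ_eff²/2)T) / (σ_eff√T) = (ln(131.81/156.47) + (0.0 − 0.0 + 0.139669)·0.8957) / 0.500202 = -0.092766
d₂ = d₁ − σ_eff√T = -0.092766 − 0.500202 = -0.592968
N(d₁) = 0.463045,  N(d₂) = 0.276601
V = S₁·e^{−q₁T}·N(d₁) − S₂·e^{−q₂T}·N(d₂) = 61.033936 − 43.279800 = 17.754136
Δ₁ = e^{−q₁T}·N(d₁) = 0.463045;  Δ₂ = −e^{−q₂T}·N(d₂) = -0.276601
[vanilla: TUV call K=103.65]
σ√T = 0.129·√1.4782 = 0.156840
d₁ = (ln(S/K) + (r+σ²/2)T) / (σ√T) = (ln(131.81/103.65) + (0.0344+0.129²/2)·1.4782) / 0.156840 = (0.240342 + 0.063149) / 0.156840 = 1.935039
d₂ = d₁ − σ√T = 1.935039 − 0.156840 = 1.778199
e^{−rT} = 0.950421
N(d₁) = 0.973507,  N(d₂) = 0.962314
price = S·N(d₁) − K·e^{−rT}·N(d₂) = 128.317987 − 94.798700 = 33.519287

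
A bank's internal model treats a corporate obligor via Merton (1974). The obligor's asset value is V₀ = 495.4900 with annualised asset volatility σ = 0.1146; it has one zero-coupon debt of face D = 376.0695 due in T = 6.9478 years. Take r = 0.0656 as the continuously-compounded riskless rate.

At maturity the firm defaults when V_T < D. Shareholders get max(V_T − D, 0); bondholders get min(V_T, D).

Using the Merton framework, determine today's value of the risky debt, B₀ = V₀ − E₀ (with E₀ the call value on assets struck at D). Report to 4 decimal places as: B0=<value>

Equity is a call on the firm's assets struck at D = 376.0695:
d₁ = [ln(V₀/D) + (r + σ²/2)T] / (σ√T)
   = [ln(495.4900/376.0695) + (0.0656 + 0.5·0.1146²)·6.9478] / (0.1146·√6.9478)
   = [0.275773 + 0.501399] / 0.302070 = 2.572817
d₂ = d₁ − σ√T = 2.572817 − 0.302070 = 2.270747
N(d₁) = 0.994956,  N(d₂) = 0.988419,  e^(−rT) = 0.633956
E₀ = V₀·N(d₁) − D·e^(−rT)·N(d₂)
   = 495.4900·0.994956 − 376.0695·0.633956·0.988419 = 257.340439
B₀ = V₀ − E₀ = 495.4900 − 257.340439 = 238.149561

B0=238.1496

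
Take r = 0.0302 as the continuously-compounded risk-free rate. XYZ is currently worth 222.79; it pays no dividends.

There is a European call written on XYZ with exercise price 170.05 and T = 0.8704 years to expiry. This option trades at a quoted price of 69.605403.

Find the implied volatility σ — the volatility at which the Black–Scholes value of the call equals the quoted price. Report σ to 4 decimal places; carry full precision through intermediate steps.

sigma = 0.4716

At σ = 0.4716 the Black–Scholes value reproduces the quote:
σ√T = 0.4716·√0.8704 = 0.439980
d₁ = (ln(S/K) + (r+σ²/2)T) / (σ√T) = (ln(222.79/170.05) + (0.0302+0.4716²/2)·0.8704) / 0.439980 = (0.270137 + 0.123077) / 0.439980 = 0.893709
d₂ = d₁ − σ√T = 0.893709 − 0.439980 = 0.453729
e^{−rT} = 0.974056
N(d₁) = 0.814261,  N(d₂) = 0.674988
V = S·N(d₁) − K·e^{−rT}·N(d₂) = 181.409275 − 111.803871 = 69.605403 (matching the quote); vega is positive throughout, so no other σ reproduces this price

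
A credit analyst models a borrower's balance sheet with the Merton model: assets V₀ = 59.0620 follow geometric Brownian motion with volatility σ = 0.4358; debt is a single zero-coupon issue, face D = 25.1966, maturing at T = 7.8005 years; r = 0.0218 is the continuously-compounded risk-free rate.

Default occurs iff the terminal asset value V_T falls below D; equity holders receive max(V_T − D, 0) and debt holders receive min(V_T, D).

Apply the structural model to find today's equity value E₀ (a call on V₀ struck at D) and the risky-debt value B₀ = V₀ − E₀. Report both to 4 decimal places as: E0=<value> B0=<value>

E0=42.1342 B0=16.9278

With assets at 59.0620 and a single debt payment of 25.1966 at 7.8005 years:
d₁ = [ln(V₀/D) + (r + σ²/2)T] / (σ√T)
   = [ln(59.0620/25.1966) + (0.0218 + 0.5·0.4358²)·7.8005] / (0.4358·√7.8005)
   = [0.851879 + 0.910793] / 1.217162 = 1.448181
d₂ = d₁ − σ√T = 1.448181 − 1.217162 = 0.231019
N(d₁) = 0.926217,  N(d₂) = 0.591350,  e^(−rT) = 0.843622
E₀ = V₀·N(d₁) − D·e^(−rT)·N(d₂)
   = 59.0620·0.926217 − 25.1966·0.843622·0.591350 = 42.134244
B₀ = V₀ − E₀ = 59.0620 − 42.134244 = 16.927756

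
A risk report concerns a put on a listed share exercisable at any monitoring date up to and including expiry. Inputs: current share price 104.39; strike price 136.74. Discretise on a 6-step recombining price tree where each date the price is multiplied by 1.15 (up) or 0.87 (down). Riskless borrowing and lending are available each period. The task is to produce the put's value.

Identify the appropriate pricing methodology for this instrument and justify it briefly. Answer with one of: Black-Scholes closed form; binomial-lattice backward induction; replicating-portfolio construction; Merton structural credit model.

framework: binomial-lattice backward induction

Key observation: early exercise of the strike-136.74 put must be checked at each of the 6 dates (spot 104.39), which forces a node-by-node comparison of intrinsic and continuation value backward from expiry.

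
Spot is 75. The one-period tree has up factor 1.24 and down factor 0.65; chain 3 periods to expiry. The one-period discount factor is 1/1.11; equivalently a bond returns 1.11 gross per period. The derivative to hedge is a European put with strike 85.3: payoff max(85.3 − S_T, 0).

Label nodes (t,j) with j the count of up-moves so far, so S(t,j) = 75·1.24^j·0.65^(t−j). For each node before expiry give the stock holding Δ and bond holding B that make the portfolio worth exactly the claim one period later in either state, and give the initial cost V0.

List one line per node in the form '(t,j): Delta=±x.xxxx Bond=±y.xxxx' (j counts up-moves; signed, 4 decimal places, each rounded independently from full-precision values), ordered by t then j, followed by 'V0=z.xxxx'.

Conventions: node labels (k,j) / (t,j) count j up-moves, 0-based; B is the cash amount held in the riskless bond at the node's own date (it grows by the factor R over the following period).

(0,0): Delta=-0.3567 Bond=34.1182
(1,0): Delta=-1.0000 Bond=69.2314
(1,1): Delta=-0.2614 Bond=29.0085
(2,0): Delta=-1.0000 Bond=76.8468
(2,1): Delta=-1.0000 Bond=76.8468
(2,2): Delta=-0.1520 Bond=19.5817
V0=7.3647

Under the risk-neutral measure, an up-move has probability p* = (R−d)/(u−d) = 0.7797 and values discount at R = 1.11.
Expiry values: V(3,0)=64.7031, V(3,1)=46.0075, V(3,2)=10.3420, V(3,3)=0.0000
  t=2,j=0: stock 31.6875 → up 39.2925 (V=46.0075), down 20.5969 (V=64.7031). Price 45.1593; hedge Δ=-1.0000, bond B=76.8468.
  t=2,j=1: stock 60.4500 → up 74.9580 (V=10.3420), down 39.2925 (V=46.0075). Price 16.3968; hedge Δ=-1.0000, bond B=76.8468.
  t=2,j=2: stock 115.3200 → up 142.9968 (V=0.0000), down 74.9580 (V=10.3420). Price 2.0529; hedge Δ=-0.1520, bond B=19.5817.
  t=1,j=0: stock 48.7500 → up 60.4500 (V=16.3968), down 31.6875 (V=45.1593). Price 20.4814; hedge Δ=-1.0000, bond B=69.2314.
  t=1,j=1: stock 93.0000 → up 115.3200 (V=2.0529), down 60.4500 (V=16.3968). Price 4.6968; hedge Δ=-0.2614, bond B=29.0085.
  t=0,j=0: stock 75.0000 → up 93.0000 (V=4.6968), down 48.7500 (V=20.4814). Price 7.3647; hedge Δ=-0.3567, bond B=34.1182.
As a check, the time-0 holding Δ(0,0)·S0 + B(0,0) comes to 7.3647 — exactly V0.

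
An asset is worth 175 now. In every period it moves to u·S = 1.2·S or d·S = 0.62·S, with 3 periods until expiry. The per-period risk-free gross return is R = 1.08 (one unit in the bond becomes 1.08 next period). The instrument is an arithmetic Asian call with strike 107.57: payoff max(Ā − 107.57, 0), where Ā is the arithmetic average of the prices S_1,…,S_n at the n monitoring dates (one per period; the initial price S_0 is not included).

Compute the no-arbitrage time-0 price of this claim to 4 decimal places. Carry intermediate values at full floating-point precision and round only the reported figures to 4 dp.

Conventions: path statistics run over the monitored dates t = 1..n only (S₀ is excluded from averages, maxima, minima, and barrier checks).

price = 77.8356

Under the martingale measure an up-move has probability p* = 0.7931; value the claim as the probability-weighted average of per-path payoffs, discounted 3 periods at R = 1.08.
Enumerate all 2^3 = 8 price paths (U = up ×1.2, D = down ×0.62); each path with k up-moves has probability p*^k·(1−p*)^(3−k).
DDD: Ā=72.4925, payoff=0.0000, prob=0.008856
UDD: Ā=140.3080, payoff=32.7380, prob=0.033950
DUD: Ā=106.4747, payoff=0.0000, prob=0.033950
UUD: Ā=206.0800, payoff=98.5100, prob=0.130141
DDU: Ā=85.4980, payoff=0.0000, prob=0.033950
UDU: Ā=165.4800, payoff=57.9100, prob=0.130141
DUU: Ā=131.6467, payoff=24.0767, prob=0.130141
UUU: Ā=254.8000, payoff=147.2300, prob=0.498872
Price = Σ prob·payoff / R^3 = 98.050387 / 1.259712 = 77.8356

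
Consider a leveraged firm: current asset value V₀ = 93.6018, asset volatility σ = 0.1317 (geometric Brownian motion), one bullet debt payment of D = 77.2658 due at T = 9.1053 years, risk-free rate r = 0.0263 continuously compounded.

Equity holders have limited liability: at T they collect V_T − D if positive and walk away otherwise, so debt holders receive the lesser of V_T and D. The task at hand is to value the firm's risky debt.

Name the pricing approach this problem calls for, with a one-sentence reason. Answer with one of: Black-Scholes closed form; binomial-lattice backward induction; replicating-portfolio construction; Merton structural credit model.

Key observation: the data describe a firm's assets (V₀ = 93.6018, GBM) and a single zero-coupon debt of face 77.2658, so credit quantities follow from equity-as-call in the structural model.

framework: Merton structural credit model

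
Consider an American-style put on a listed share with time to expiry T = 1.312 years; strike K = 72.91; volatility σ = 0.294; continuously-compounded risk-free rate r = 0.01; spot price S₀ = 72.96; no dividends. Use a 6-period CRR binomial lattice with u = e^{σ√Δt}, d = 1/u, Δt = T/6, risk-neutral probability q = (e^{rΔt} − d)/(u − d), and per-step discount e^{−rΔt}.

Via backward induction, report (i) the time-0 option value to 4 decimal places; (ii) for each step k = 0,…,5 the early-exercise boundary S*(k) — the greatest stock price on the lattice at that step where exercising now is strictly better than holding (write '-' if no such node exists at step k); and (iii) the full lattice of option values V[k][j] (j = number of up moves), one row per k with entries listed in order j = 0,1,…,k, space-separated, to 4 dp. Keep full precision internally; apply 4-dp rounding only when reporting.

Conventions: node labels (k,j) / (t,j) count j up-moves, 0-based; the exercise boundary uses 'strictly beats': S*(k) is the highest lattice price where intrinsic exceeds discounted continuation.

params: Δt=0.21867 u=1.14738 d=0.87155 q=0.47362 e^(-rΔt)=0.99782
t_6 payoffs: 40.9325 30.8123 17.4894 0.0000 0.0000 0.0000 0.0000
t_5: node(5,0) S=36.6903 payoff=36.2197 vs cont=36.0604 → 36.2197 [stop]  node(5,1) S=48.3020 payoff=24.6080 vs cont=24.4488 → 24.6080 [stop]  node(5,2) S=63.5884 payoff=9.3216 vs cont=9.1859 → 9.3216 [stop]  node(5,3) S=83.7127 payoff=0.0000 vs cont=0.0000 → 0.0000 [wait]  node(5,4) S=110.2059 payoff=0.0000 vs cont=0.0000 → 0.0000 [wait]  node(5,5) S=145.0836 payoff=0.0000 vs cont=0.0000 → 0.0000 [wait]  ⇒ S*(5)=63.5884
t_4: node(4,0) S=42.0977 payoff=30.8123 vs cont=30.6531 → 30.8123 [stop]  node(4,1) S=55.4206 payoff=17.4894 vs cont=17.3301 → 17.4894 [stop]  node(4,2) S=72.9600 payoff=0.0000 vs cont=4.8960 → 4.8960 [wait]  node(4,3) S=96.0502 payoff=0.0000 vs cont=0.0000 → 0.0000 [wait]  node(4,4) S=126.4479 payoff=0.0000 vs cont=0.0000 → 0.0000 [wait]  ⇒ S*(4)=55.4206
t_3: node(3,0) S=48.3020 payoff=24.6080 vs cont=24.4488 → 24.6080 [stop]  node(3,1) S=63.5884 payoff=9.3216 vs cont=11.4997 → 11.4997 [wait]  node(3,2) S=83.7127 payoff=0.0000 vs cont=2.5715 → 2.5715 [wait]  node(3,3) S=110.2059 payoff=0.0000 vs cont=0.0000 → 0.0000 [wait]  ⇒ S*(3)=48.3020
t_2: node(2,0) S=55.4206 payoff=17.4894 vs cont=18.3595 → 18.3595 [wait]  node(2,1) S=72.9600 payoff=0.0000 vs cont=7.2552 → 7.2552 [wait]  node(2,2) S=96.0502 payoff=0.0000 vs cont=1.3506 → 1.3506 [wait]  ⇒ S*(2)=-
t_1: node(1,0) S=63.5884 payoff=9.3216 vs cont=13.0717 → 13.0717 [wait]  node(1,1) S=83.7127 payoff=0.0000 vs cont=4.4490 → 4.4490 [wait]  ⇒ S*(1)=-
t_0: node(0,0) S=72.9600 payoff=0.0000 vs cont=8.9681 → 8.9681 [wait]  ⇒ S*(0)=-

price = 8.9681
boundary = - - - 48.3020 55.4206 63.5884
tree:
8.9681
13.0717 4.4490
18.3595 7.2552 1.3506
24.6080 11.4997 2.5715 0.0000
30.8123 17.4894 4.8960 0.0000 0.0000
36.2197 24.6080 9.3216 0.0000 0.0000 0.0000
40.9325 30.8123 17.4894 0.0000 0.0000 0.0000 0.0000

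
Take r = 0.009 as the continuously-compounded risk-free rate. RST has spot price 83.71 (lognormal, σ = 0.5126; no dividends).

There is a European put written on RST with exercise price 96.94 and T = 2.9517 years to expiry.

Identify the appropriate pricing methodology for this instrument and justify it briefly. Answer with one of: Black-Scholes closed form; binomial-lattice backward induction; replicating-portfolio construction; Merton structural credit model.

Key observation: a European claim on RST (strike 96.94) — a lognormal (GBM) underlying with constant rate and volatility — has an exact closed-form value; no lattice or capital structure is involved.

framework: Black-Scholes closed form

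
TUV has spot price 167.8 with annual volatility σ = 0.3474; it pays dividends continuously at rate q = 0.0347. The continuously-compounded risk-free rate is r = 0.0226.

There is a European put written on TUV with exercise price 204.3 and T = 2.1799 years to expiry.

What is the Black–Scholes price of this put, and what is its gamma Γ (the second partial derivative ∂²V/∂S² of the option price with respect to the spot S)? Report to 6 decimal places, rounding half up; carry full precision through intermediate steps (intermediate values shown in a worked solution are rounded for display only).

σ√T = 0.3474·√2.1799 = 0.512918
d₁ = (ln(S/K) + (r−q+σ²/2)T) / (σ√T) = (ln(167.8/204.3) + (0.0226−0.0347+0.3474²/2)·2.1799) / 0.512918 = (-0.196817 + 0.105166) / 0.512918 = -0.178685
d₂ = d₁ − σ√T = -0.178685 − 0.512918 = -0.691604
e^{−rT} = 0.951928
e^{−qT} = 0.927148
N(−d₁) = 0.570908,  N(−d₂) = 0.755407
Put price V = K·e^{−rT}·N(−d₂) − S·e^{−qT}·N(−d₁) = 146.910702 − 88.819159 = 58.091543
φ(d₁) = (1/√(2π))·e^{−d₁²/2} = 0.392624
Γ = e^{−qT}·φ(d₁) / (S·σ·√T) = 0.004229

price = 58.091543
Γ = 0.004229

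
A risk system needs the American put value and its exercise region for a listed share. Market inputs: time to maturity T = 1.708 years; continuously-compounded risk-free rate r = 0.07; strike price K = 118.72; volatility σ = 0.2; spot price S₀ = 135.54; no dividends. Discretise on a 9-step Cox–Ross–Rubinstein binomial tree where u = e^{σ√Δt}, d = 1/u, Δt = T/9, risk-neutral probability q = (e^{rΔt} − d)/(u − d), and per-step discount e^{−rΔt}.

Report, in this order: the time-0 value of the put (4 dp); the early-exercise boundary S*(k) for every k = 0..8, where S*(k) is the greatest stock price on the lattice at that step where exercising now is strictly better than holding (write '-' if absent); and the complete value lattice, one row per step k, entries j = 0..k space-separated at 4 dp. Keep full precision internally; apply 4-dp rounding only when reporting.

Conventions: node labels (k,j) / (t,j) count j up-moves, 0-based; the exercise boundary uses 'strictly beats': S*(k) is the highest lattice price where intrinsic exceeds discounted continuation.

Δt=0.18978  u=1.09104  d=0.91656  q=0.55488  discount=0.98680
step 9 (expiry): payoffs max(K−S,0) = 56.8445 45.0660 31.0454 14.3559 0.0000 0.0000 0.0000 0.0000 0.0000 0.0000
step 8: (k=8,j=0): S=67.5083, K−S=51.2117, hold=49.6450 ⇒ V=51.2117 exercise | (k=8,j=1): S=80.3591, K−S=38.3609, hold=36.7942 ⇒ V=38.3609 exercise | (k=8,j=2): S=95.6560, K−S=23.0640, hold=21.4973 ⇒ V=23.0640 exercise | (k=8,j=3): S=113.8649, K−S=4.8551, hold=6.3058 ⇒ V=6.3058 continue | (k=8,j=4): S=135.5400, K−S=0.0000, hold=0.0000 ⇒ V=0.0000 continue | (k=8,j=5): S=161.3411, K−S=0.0000, hold=0.0000 ⇒ V=0.0000 continue | (k=8,j=6): S=192.0536, K−S=0.0000, hold=0.0000 ⇒ V=0.0000 continue | (k=8,j=7): S=228.6126, K−S=0.0000, hold=0.0000 ⇒ V=0.0000 continue | (k=8,j=8): S=272.1308, K−S=0.0000, hold=0.0000 ⇒ V=0.0000 continue  boundary S*=95.6560
step 7: (k=7,j=0): S=73.6540, K−S=45.0660, hold=43.4993 ⇒ V=45.0660 exercise | (k=7,j=1): S=87.6746, K−S=31.0454, hold=29.4787 ⇒ V=31.0454 exercise | (k=7,j=2): S=104.3641, K−S=14.3559, hold=13.5835 ⇒ V=14.3559 exercise | (k=7,j=3): S=124.2306, K−S=0.0000, hold=2.7698 ⇒ V=2.7698 continue | (k=7,j=4): S=147.8789, K−S=0.0000, hold=0.0000 ⇒ V=0.0000 continue | (k=7,j=5): S=176.0288, K−S=0.0000, hold=0.0000 ⇒ V=0.0000 continue | (k=7,j=6): S=209.5373, K−S=0.0000, hold=0.0000 ⇒ V=0.0000 continue | (k=7,j=7): S=249.4244, K−S=0.0000, hold=0.0000 ⇒ V=0.0000 continue  boundary S*=104.3641
step 6: (k=6,j=0): S=80.3591, K−S=38.3609, hold=36.7942 ⇒ V=38.3609 exercise | (k=6,j=1): S=95.6560, K−S=23.0640, hold=21.4973 ⇒ V=23.0640 exercise | (k=6,j=2): S=113.8649, K−S=4.8551, hold=7.8224 ⇒ V=7.8224 continue | (k=6,j=3): S=135.5400, K−S=0.0000, hold=1.2166 ⇒ V=1.2166 continue | (k=6,j=4): S=161.3411, K−S=0.0000, hold=0.0000 ⇒ V=0.0000 continue | (k=6,j=5): S=192.0536, K−S=0.0000, hold=0.0000 ⇒ V=0.0000 continue | (k=6,j=6): S=228.6126, K−S=0.0000, hold=0.0000 ⇒ V=0.0000 continue  boundary S*=95.6560
step 5: (k=5,j=0): S=87.6746, K−S=31.0454, hold=29.4787 ⇒ V=31.0454 exercise | (k=5,j=1): S=104.3641, K−S=14.3559, hold=14.4140 ⇒ V=14.4140 continue | (k=5,j=2): S=124.2306, K−S=0.0000, hold=4.1021 ⇒ V=4.1021 continue | (k=5,j=3): S=147.8789, K−S=0.0000, hold=0.5344 ⇒ V=0.5344 continue | (k=5,j=4): S=176.0288, K−S=0.0000, hold=0.0000 ⇒ V=0.0000 continue | (k=5,j=5): S=209.5373, K−S=0.0000, hold=0.0000 ⇒ V=0.0000 continue  boundary S*=87.6746
step 4: (k=4,j=0): S=95.6560, K−S=23.0640, hold=21.5291 ⇒ V=23.0640 exercise | (k=4,j=1): S=113.8649, K−S=4.8551, hold=8.5774 ⇒ V=8.5774 continue | (k=4,j=2): S=135.5400, K−S=0.0000, hold=2.0945 ⇒ V=2.0945 continue | (k=4,j=3): S=161.3411, K−S=0.0000, hold=0.2347 ⇒ V=0.2347 continue | (k=4,j=4): S=192.0536, K−S=0.0000, hold=0.0000 ⇒ V=0.0000 continue  boundary S*=95.6560
step 3: (k=3,j=0): S=104.3641, K−S=14.3559, hold=14.8274 ⇒ V=14.8274 continue | (k=3,j=1): S=124.2306, K−S=0.0000, hold=4.9144 ⇒ V=4.9144 continue | (k=3,j=2): S=147.8789, K−S=0.0000, hold=1.0485 ⇒ V=1.0485 continue | (k=3,j=3): S=176.0288, K−S=0.0000, hold=0.1031 ⇒ V=0.1031 continue  boundary S*=-
step 2: (k=2,j=0): S=113.8649, K−S=4.8551, hold=9.2038 ⇒ V=9.2038 continue | (k=2,j=1): S=135.5400, K−S=0.0000, hold=2.7328 ⇒ V=2.7328 continue | (k=2,j=2): S=161.3411, K−S=0.0000, hold=0.5170 ⇒ V=0.5170 continue  boundary S*=-
step 1: (k=1,j=0): S=124.2306, K−S=0.0000, hold=5.5391 ⇒ V=5.5391 continue | (k=1,j=1): S=147.8789, K−S=0.0000, hold=1.4834 ⇒ V=1.4834 continue  boundary S*=-
step 0: (k=0,j=0): S=135.5400, K−S=0.0000, hold=3.2453 ⇒ V=3.2453 continue  boundary S*=-

price = 3.2453
boundary = - - - - 95.6560 87.6746 95.6560 104.3641 95.6560
tree:
3.2453
5.5391 1.4834
9.2038 2.7328 0.5170
14.8274 4.9144 1.0485 0.1031
23.0640 8.5774 2.0945 0.2347 0.0000
31.0454 14.4140 4.1021 0.5344 0.0000 0.0000
38.3609 23.0640 7.8224 1.2166 0.0000 0.0000 0.0000
45.0660 31.0454 14.3559 2.7698 0.0000 0.0000 0.0000 0.0000
51.2117 38.3609 23.0640 6.3058 0.0000 0.0000 0.0000 0.0000 0.0000
56.8445 45.0660 31.0454 14.3559 0.0000 0.0000 0.0000 0.0000 0.0000 0.0000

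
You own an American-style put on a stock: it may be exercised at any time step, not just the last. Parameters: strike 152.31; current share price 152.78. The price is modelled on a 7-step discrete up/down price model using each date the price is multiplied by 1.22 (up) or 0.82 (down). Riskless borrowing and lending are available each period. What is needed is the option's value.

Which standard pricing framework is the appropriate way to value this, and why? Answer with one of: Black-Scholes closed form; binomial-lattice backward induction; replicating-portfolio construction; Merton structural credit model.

Key observation: the defining feature is the embedded early-exercise option across 7 discrete dates on the spot-152.78 tree; pricing the strike-152.31 put means working backward with an exercise test at every node.

framework: binomial-lattice backward induction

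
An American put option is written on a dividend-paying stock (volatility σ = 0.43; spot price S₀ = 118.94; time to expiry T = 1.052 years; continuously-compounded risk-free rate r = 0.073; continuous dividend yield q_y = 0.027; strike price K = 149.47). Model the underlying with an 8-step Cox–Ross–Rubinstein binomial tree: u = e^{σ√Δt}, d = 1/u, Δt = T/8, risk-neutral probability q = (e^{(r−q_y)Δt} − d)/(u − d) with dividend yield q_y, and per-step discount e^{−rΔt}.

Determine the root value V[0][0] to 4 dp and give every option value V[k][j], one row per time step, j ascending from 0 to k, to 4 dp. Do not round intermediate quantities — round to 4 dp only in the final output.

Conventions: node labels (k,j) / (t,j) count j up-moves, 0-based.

price = 37.7396
tree:
37.7396
49.2841 26.0145
62.3960 36.0957 15.6361
74.9679 48.3905 23.5262 7.4185
85.7246 62.3960 34.2181 12.4376 2.1403
94.9283 74.9679 47.7027 20.3242 4.1595 0.0000
102.8031 85.7246 62.3960 32.0220 8.0836 0.0000 0.0000
109.5409 94.9283 74.9679 47.7027 15.7096 0.0000 0.0000 0.0000
115.3059 102.8031 85.7246 62.3960 30.5300 0.0000 0.0000 0.0000 0.0000

params: Δt=0.13150 u=1.16875 d=0.85562 q=0.48047 e^(-rΔt)=0.99045
t_8 payoffs: 115.3059 102.8031 85.7246 62.3960 30.5300 0.0000 0.0000 0.0000 0.0000
k=7: node(7,0) S=39.9291 payoff=109.5409 vs cont=108.2545 → 109.5409 [stop]  node(7,1) S=54.5417 payoff=94.9283 vs cont=93.6936 → 94.9283 [stop]  node(7,2) S=74.5021 payoff=74.9679 vs cont=73.8040 → 74.9679 [stop]  node(7,3) S=101.7673 payoff=47.7027 vs cont=46.6354 → 47.7027 [stop]  node(7,4) S=139.0105 payoff=10.4595 vs cont=15.7096 → 15.7096 [wait]  node(7,5) S=189.8835 payoff=0.0000 vs cont=0.0000 → 0.0000 [wait]  node(7,6) S=259.3743 payoff=0.0000 vs cont=0.0000 → 0.0000 [wait]  node(7,7) S=354.2962 payoff=0.0000 vs cont=0.0000 → 0.0000 [wait]
k=6: node(6,0) S=46.6669 payoff=102.8031 vs cont=101.5405 → 102.8031 [stop]  node(6,1) S=63.7454 payoff=85.7246 vs cont=84.5226 → 85.7246 [stop]  node(6,2) S=87.0740 payoff=62.3960 vs cont=61.2767 → 62.3960 [stop]  node(6,3) S=118.9400 payoff=30.5300 vs cont=32.0220 → 32.0220 [wait]  node(6,4) S=162.4679 payoff=0.0000 vs cont=8.0836 → 8.0836 [wait]  node(6,5) S=221.9255 payoff=0.0000 vs cont=0.0000 → 0.0000 [wait]  node(6,6) S=303.1424 payoff=0.0000 vs cont=0.0000 → 0.0000 [wait]
k=5: node(5,0) S=54.5417 payoff=94.9283 vs cont=93.6936 → 94.9283 [stop]  node(5,1) S=74.5021 payoff=74.9679 vs cont=73.8040 → 74.9679 [stop]  node(5,2) S=101.7673 payoff=47.7027 vs cont=47.3455 → 47.7027 [stop]  node(5,3) S=139.0105 payoff=10.4595 vs cont=20.3242 → 20.3242 [wait]  node(5,4) S=189.8835 payoff=0.0000 vs cont=4.1595 → 4.1595 [wait]  node(5,5) S=259.3743 payoff=0.0000 vs cont=0.0000 → 0.0000 [wait]
k=4: node(4,0) S=63.7454 payoff=85.7246 vs cont=84.5226 → 85.7246 [stop]  node(4,1) S=87.0740 payoff=62.3960 vs cont=61.2767 → 62.3960 [stop]  node(4,2) S=118.9400 payoff=30.5300 vs cont=34.2181 → 34.2181 [wait]  node(4,3) S=162.4679 payoff=0.0000 vs cont=12.4376 → 12.4376 [wait]  node(4,4) S=221.9255 payoff=0.0000 vs cont=2.1403 → 2.1403 [wait]
k=3: node(3,0) S=74.5021 payoff=74.9679 vs cont=73.8040 → 74.9679 [stop]  node(3,1) S=101.7673 payoff=47.7027 vs cont=48.3905 → 48.3905 [wait]  node(3,2) S=139.0105 payoff=10.4595 vs cont=23.5262 → 23.5262 [wait]  node(3,3) S=189.8835 payoff=0.0000 vs cont=7.4185 → 7.4185 [wait]
k=2: node(2,0) S=87.0740 payoff=62.3960 vs cont=61.6040 → 62.3960 [stop]  node(2,1) S=118.9400 payoff=30.5300 vs cont=36.0957 → 36.0957 [wait]  node(2,2) S=162.4679 payoff=0.0000 vs cont=15.6361 → 15.6361 [wait]
k=1: node(1,0) S=101.7673 payoff=47.7027 vs cont=49.2841 → 49.2841 [wait]  node(1,1) S=139.0105 payoff=10.4595 vs cont=26.0145 → 26.0145 [wait]
k=0: node(0,0) S=118.9400 payoff=30.5300 vs cont=37.7396 → 37.7396 [wait]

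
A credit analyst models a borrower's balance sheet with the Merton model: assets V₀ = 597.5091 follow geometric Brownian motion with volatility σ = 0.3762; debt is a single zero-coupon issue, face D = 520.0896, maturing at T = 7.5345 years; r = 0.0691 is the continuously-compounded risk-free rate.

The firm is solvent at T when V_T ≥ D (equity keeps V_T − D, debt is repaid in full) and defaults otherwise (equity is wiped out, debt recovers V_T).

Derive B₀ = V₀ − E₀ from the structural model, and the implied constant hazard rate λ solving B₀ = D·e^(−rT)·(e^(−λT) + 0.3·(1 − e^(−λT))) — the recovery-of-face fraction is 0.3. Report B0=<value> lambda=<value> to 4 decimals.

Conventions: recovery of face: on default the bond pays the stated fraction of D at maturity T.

B0=243.6695 lambda=0.0477

With assets at 597.5091 and a single debt payment of 520.0896 at 7.5345 years:
d₁ = [ln(V₀/D) + (r + σ²/2)T] / (σ√T)
   = [ln(597.5091/520.0896) + (0.0691 + 0.5·0.3762²)·7.5345] / (0.3762·√7.5345)
   = [0.138768 + 1.053799] / 1.032633 = 1.154881
d₂ = d₁ − σ√T = 1.154881 − 1.032633 = 0.122248
N(d₁) = 0.875930,  N(d₂) = 0.548649,  e^(−rT) = 0.594144
E₀ = V₀·N(d₁) − D·e^(−rT)·N(d₂)
   = 597.5091·0.875930 − 520.0896·0.594144·0.548649 = 353.839566
B₀ = V₀ − E₀ = 597.5091 − 353.839566 = 243.669534
e^(−λT) = (B₀·e^(rT)/D − 0.3)/(1 − 0.3) = (243.6695·1.683094/520.0896 − 0.3)/0.7 = 0.69793433
λ = −ln(0.69793433)/7.5345 = 0.047731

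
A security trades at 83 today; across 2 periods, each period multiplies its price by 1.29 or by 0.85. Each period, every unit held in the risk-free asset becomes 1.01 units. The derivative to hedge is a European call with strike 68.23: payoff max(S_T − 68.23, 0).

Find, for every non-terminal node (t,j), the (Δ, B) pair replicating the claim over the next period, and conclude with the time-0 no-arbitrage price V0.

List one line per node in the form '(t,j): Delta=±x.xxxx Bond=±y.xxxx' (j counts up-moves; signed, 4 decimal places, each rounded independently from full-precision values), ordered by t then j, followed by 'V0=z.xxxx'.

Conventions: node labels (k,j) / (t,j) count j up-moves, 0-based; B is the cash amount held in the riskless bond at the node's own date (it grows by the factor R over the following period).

Arbitrage-free pricing uses the up-move probability p* = (R−d)/(u−d) = 0.3636, discounting each step at R = 1.01.
Terminal payoffs: V(2,0)=0.0000, V(2,1)=22.7795, V(2,2)=69.8903
  t=1,j=0: stock 70.5500 → up 91.0095 (V=22.7795), down 59.9675 (V=0.0000). Price 8.2014; hedge Δ=0.7338, bond B=-43.5702.
  t=1,j=1: stock 107.0700 → up 138.1203 (V=69.8903), down 91.0095 (V=22.7795). Price 39.5155; hedge Δ=1.0000, bond B=-67.5545.
  t=0,j=0: stock 83.0000 → up 107.0700 (V=39.5155), down 70.5500 (V=8.2014). Price 19.3944; hedge Δ=0.8575, bond B=-51.7740.
Sanity check at the root: Δ(0,0)·S0 + B(0,0) reproduces V0 = 19.3944.

(0,0): Delta=0.8575 Bond=-51.7740
(1,0): Delta=0.7338 Bond=-43.5702
(1,1): Delta=1.0000 Bond=-67.5545
V0=19.3944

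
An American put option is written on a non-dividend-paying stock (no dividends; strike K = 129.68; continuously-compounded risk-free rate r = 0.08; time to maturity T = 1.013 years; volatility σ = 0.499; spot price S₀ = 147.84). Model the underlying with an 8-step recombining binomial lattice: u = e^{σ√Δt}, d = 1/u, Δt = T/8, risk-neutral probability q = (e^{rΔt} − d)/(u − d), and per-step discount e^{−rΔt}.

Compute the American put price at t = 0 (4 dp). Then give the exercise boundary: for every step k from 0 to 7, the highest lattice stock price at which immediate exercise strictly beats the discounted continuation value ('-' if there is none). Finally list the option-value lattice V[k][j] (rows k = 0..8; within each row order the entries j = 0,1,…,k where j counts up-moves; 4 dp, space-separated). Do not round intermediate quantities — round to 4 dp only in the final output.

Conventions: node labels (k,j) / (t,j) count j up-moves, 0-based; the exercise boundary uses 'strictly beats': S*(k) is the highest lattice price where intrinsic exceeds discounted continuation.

Δt=0.12662, u=1.19431, d=0.83731, q=0.48424, disc=e^(-rΔt)=0.98992
k=8 terminal: V=max(K-S,0) → 93.9639 78.7357 57.0146 26.0322 0.0000 0.0000 0.0000 0.0000 0.0000
k=7: j=0 S=42.6560 intr=87.0240 cont=85.7170 V=87.0240[EX]; j=1 S=60.8432 intr=68.8368 cont=67.5298 V=68.8368[EX]; j=2 S=86.7848 intr=42.8952 cont=41.5881 V=42.8952[EX]; j=3 S=123.7873 intr=5.8927 cont=13.2910 V=13.2910[hold]; j=4 S=176.5664 intr=0.0000 cont=0.0000 V=0.0000[hold]; j=5 S=251.8489 intr=0.0000 cont=0.0000 V=0.0000[hold]; j=6 S=359.2295 intr=0.0000 cont=0.0000 V=0.0000[hold]; j=7 S=512.3940 intr=0.0000 cont=0.0000 V=0.0000[hold]  S*(7)=86.7848
k=6: j=0 S=50.9443 intr=78.7357 cont=77.4286 V=78.7357[EX]; j=1 S=72.6654 intr=57.0146 cont=55.7075 V=57.0146[EX]; j=2 S=103.6478 intr=26.0322 cont=28.2716 V=28.2716[hold]; j=3 S=147.8400 intr=0.0000 cont=6.7858 V=6.7858[hold]; j=4 S=210.8745 intr=0.0000 cont=0.0000 V=0.0000[hold]; j=5 S=300.7849 intr=0.0000 cont=0.0000 V=0.0000[hold]; j=6 S=429.0304 intr=0.0000 cont=0.0000 V=0.0000[hold]  S*(6)=72.6654
k=5: j=0 S=60.8432 intr=68.8368 cont=67.5298 V=68.8368[EX]; j=1 S=86.7848 intr=42.8952 cont=42.6616 V=42.8952[EX]; j=2 S=123.7873 intr=5.8927 cont=17.6872 V=17.6872[hold]; j=3 S=176.5664 intr=0.0000 cont=3.4645 V=3.4645[hold]; j=4 S=251.8489 intr=0.0000 cont=0.0000 V=0.0000[hold]; j=5 S=359.2295 intr=0.0000 cont=0.0000 V=0.0000[hold]  S*(5)=86.7848
k=4: j=0 S=72.6654 intr=57.0146 cont=55.7075 V=57.0146[EX]; j=1 S=103.6478 intr=26.0322 cont=30.3790 V=30.3790[hold]; j=2 S=147.8400 intr=0.0000 cont=10.6911 V=10.6911[hold]; j=3 S=210.8745 intr=0.0000 cont=1.7688 V=1.7688[hold]; j=4 S=300.7849 intr=0.0000 cont=0.0000 V=0.0000[hold]  S*(4)=72.6654
k=3: j=0 S=86.7848 intr=42.8952 cont=43.6718 V=43.6718[hold]; j=1 S=123.7873 intr=5.8927 cont=20.6352 V=20.6352[hold]; j=2 S=176.5664 intr=0.0000 cont=6.3063 V=6.3063[hold]; j=3 S=251.8489 intr=0.0000 cont=0.9031 V=0.9031[hold]  S*(3)=-
k=2: j=0 S=103.6478 intr=26.0322 cont=32.1887 V=32.1887[hold]; j=1 S=147.8400 intr=0.0000 cont=13.5585 V=13.5585[hold]; j=2 S=210.8745 intr=0.0000 cont=3.6527 V=3.6527[hold]  S*(2)=-
k=1: j=0 S=123.7873 intr=5.8927 cont=22.9336 V=22.9336[hold]; j=1 S=176.5664 intr=0.0000 cont=8.6733 V=8.6733[hold]  S*(1)=-
k=0: j=0 S=147.8400 intr=0.0000 cont=15.8666 V=15.8666[hold]  S*(0)=-

price = 15.8666
boundary = - - - - 72.6654 86.7848 72.6654 86.7848
tree:
15.8666
22.9336 8.6733
32.1887 13.5585 3.6527
43.6718 20.6352 6.3063 0.9031
57.0146 30.3790 10.6911 1.7688 0.0000
68.8368 42.8952 17.6872 3.4645 0.0000 0.0000
78.7357 57.0146 28.2716 6.7858 0.0000 0.0000 0.0000
87.0240 68.8368 42.8952 13.2910 0.0000 0.0000 0.0000 0.0000
93.9639 78.7357 57.0146 26.0322 0.0000 0.0000 0.0000 0.0000 0.0000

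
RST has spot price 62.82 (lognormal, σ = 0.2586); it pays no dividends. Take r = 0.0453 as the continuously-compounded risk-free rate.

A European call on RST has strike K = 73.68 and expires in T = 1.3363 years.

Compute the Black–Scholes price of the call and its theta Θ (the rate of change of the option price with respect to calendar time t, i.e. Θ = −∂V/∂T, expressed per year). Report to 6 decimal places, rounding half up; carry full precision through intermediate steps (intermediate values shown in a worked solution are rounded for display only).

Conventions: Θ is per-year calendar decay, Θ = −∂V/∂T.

σ√T = 0.2586·√1.3363 = 0.298938
d₁ = (ln(S/K) + (r+σ²/2)T) / (σ√T) = (ln(62.82/73.68) + (0.0453+0.2586²/2)·1.3363) / 0.298938 = (-0.159458 + 0.105216) / 0.298938 = -0.181448
d₂ = d₁ − σ√T = -0.181448 − 0.298938 = -0.480386
e^{−rT} = 0.941261
N(d₁) = 0.428008,  N(d₂) = 0.315477
Call price V = S·N(d₁) − K·e^{−rT}·N(d₂) = 26.887457 − 21.878975 = 5.008482
φ(d₁) = (1/√(2π))·e^{−d₁²/2} = 0.392429
Θ = −S·φ(d₁)·σ/(2√T) − r·K·e^{−rT}·N(d₂) = −2.757435 − 0.991118 = -3.748553

price = 5.008482
Θ = -3.748553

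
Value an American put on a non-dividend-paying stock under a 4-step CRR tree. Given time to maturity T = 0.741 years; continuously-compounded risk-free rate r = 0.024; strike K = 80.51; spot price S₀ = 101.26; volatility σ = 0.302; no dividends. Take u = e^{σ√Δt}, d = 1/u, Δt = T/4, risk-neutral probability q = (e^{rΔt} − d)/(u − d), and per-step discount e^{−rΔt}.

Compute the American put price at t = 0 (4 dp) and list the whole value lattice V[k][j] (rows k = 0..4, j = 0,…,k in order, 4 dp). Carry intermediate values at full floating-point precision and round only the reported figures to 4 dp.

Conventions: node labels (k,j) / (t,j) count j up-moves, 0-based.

Δt=0.18525, u=1.13881, d=0.87811, q=0.48464, disc=e^(-rΔt)=0.99556
k=4 terminal: V=max(K-S,0) → 20.3047 2.4306 0.0000 0.0000 0.0000
k=3: j=0 S=68.5623 intr=11.9477 cont=11.5905 V=11.9477[EX]; j=1 S=88.9175 intr=0.0000 cont=1.2471 V=1.2471[hold]; j=2 S=115.3158 intr=0.0000 cont=0.0000 V=0.0000[hold]; j=3 S=149.5514 intr=0.0000 cont=0.0000 V=0.0000[hold]
k=2: j=0 S=78.0794 intr=2.4306 cont=6.7317 V=6.7317[hold]; j=1 S=101.2600 intr=0.0000 cont=0.6398 V=0.6398[hold]; j=2 S=131.3226 intr=0.0000 cont=0.0000 V=0.0000[hold]
k=1: j=0 S=88.9175 intr=0.0000 cont=3.7626 V=3.7626[hold]; j=1 S=115.3158 intr=0.0000 cont=0.3283 V=0.3283[hold]
k=0: j=0 S=101.2600 intr=0.0000 cont=2.0889 V=2.0889[hold]

price = 2.0889
tree:
2.0889
3.7626 0.3283
6.7317 0.6398 0.0000
11.9477 1.2471 0.0000 0.0000
20.3047 2.4306 0.0000 0.0000 0.0000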